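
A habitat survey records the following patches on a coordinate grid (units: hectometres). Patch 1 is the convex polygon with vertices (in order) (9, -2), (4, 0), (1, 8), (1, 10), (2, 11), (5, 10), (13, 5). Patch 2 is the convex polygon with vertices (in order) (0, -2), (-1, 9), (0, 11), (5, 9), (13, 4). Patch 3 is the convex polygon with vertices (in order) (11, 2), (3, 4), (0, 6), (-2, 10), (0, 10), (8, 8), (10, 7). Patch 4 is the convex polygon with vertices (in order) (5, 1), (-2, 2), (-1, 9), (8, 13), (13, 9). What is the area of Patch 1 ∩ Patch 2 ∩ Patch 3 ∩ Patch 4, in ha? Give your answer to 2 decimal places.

35.50

The intersection is the polygon with vertices (1,9.75), (5.667,8.583), (9.923,5.923), (7,3), (3,4), (2.333,4.444), (1,8).
By the shoelace formula its area is 35.50.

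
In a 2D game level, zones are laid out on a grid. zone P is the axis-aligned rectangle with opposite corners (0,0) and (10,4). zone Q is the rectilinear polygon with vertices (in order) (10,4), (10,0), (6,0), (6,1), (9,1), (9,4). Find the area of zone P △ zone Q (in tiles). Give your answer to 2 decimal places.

|zone P| = 40, |zone Q| = 7, |zone P∩zone Q| = 7.
|zone P △ zone Q| = |zone P| + |zone Q| − 2·|zone P∩zone Q| = 40 + 7 − 14 = 33.00.

33.00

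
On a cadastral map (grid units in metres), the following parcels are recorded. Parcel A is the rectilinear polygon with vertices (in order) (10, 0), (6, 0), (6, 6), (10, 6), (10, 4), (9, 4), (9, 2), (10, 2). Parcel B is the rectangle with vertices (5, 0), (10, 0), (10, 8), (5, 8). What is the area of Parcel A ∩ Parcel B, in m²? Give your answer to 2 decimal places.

22.00

The intersection is the polygon with vertices (6,0), (6,6), (10,6), (10,4), (9,4), (9,2), (10,2), (10,0).
By the shoelace formula its area is 22.00.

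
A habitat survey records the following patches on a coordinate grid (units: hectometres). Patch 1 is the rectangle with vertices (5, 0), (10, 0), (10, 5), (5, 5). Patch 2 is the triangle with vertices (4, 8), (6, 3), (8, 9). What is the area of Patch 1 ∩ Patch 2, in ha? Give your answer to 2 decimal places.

The intersection is the polygon with vertices (6.667,5), (6,3), (5.2,5).
By the shoelace formula its area is 1.47.

1.47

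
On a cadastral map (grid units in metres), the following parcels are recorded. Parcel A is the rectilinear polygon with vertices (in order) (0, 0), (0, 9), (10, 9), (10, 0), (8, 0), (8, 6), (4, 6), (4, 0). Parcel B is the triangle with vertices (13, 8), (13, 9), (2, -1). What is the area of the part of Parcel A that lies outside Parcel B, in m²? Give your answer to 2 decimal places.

|Parcel A| = 66, |Parcel A∩Parcel B| = 1.3934.
|Parcel A ∖ Parcel B| = |Parcel A| − |Parcel A∩Parcel B| = 66 − 1.3934 = 64.61.

64.61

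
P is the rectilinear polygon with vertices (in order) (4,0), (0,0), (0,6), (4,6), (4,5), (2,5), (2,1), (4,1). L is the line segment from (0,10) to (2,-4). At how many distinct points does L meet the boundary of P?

2

The segment meets the boundary at (1.429,0), (0.571,6).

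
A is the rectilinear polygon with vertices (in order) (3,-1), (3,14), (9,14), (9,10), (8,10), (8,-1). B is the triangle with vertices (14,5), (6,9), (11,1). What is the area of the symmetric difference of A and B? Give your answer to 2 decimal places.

96.60

|A| = 79, |B| = 22, |A∩B| = 2.2.
|A △ B| = |A| + |B| − 2·|A∩B| = 79 + 22 − 4.4 = 96.60.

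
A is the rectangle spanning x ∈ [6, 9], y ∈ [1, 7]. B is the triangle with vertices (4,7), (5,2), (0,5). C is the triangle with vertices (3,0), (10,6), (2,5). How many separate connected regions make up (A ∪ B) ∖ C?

3

(A ∪ B) ∖ C splits into 3 disjoint pieces (area 8.5714, area 3.9375, area 5.4124).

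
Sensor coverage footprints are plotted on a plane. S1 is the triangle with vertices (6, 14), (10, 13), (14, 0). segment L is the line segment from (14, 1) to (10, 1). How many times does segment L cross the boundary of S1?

2

The segment meets the boundary at (13.429,1), (13.692,1).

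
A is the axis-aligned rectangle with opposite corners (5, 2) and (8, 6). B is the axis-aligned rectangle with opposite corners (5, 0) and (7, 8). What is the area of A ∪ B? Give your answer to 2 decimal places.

By inclusion–exclusion:
Individual areas: |A| = 12, |B| = 16.
|A∩B|: x∈[5,7], y∈[2,6] → 2·4 = 8.
|A ∪ B| = 28 − 8 = 20.00.

20.00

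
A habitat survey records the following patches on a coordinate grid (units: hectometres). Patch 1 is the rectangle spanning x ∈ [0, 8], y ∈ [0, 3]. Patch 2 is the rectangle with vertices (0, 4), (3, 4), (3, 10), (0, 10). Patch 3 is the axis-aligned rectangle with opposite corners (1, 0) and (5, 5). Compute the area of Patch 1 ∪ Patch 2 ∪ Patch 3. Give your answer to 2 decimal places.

48.00

By inclusion–exclusion:
Individual areas: |Patch 1| = 24, |Patch 2| = 18, |Patch 3| = 20.
|Patch 1∩Patch 2| = 0 (no overlap).
|Patch 1∩Patch 3|: x∈[1,5], y∈[0,3] → 4·3 = 12.
|Patch 2∩Patch 3|: x∈[1,3], y∈[4,5] → 2·1 = 2.
|Patch 1∩Patch 2∩Patch 3| = 0.
|Patch 1 ∪ Patch 2 ∪ Patch 3| = 62 − 14 + 0 = 48.00.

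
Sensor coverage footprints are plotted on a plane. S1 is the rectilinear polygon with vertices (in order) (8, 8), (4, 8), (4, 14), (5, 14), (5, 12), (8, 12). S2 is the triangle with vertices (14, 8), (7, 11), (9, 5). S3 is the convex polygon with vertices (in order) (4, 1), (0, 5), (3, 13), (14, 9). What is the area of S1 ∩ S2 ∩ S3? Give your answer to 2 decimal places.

The intersection is the polygon with vertices (7,11), (8,10.571), (8,8).
By the shoelace formula its area is 1.29.

1.29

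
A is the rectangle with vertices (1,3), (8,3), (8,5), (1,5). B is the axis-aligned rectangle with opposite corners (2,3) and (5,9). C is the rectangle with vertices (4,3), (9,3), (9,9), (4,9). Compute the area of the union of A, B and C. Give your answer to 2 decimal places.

44.00

By inclusion–exclusion:
Individual areas: |A| = 14, |B| = 18, |C| = 30.
|A∩B|: x∈[2,5], y∈[3,5] → 3·2 = 6.
|A∩C|: x∈[4,8], y∈[3,5] → 4·2 = 8.
|B∩C|: x∈[4,5], y∈[3,9] → 1·6 = 6.
|A∩B∩C| = 2.
|A ∪ B ∪ C| = 62 − 20 + 2 = 44.00.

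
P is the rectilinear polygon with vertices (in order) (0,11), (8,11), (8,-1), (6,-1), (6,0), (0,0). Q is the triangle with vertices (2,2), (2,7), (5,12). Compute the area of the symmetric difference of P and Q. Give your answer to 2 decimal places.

82.80

|P| = 90, |Q| = 7.5, |P∩Q| = 7.35.
|P △ Q| = |P| + |Q| − 2·|P∩Q| = 90 + 7.5 − 14.7 = 82.80.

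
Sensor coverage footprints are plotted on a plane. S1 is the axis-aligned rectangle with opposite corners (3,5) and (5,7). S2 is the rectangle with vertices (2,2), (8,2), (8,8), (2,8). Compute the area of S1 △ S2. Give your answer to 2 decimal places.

|S1∩S2|: x∈[3,5], y∈[5,7] → 2·2 = 4.
|S1 △ S2| = |S1| + |S2| − 2·|S1∩S2| = 4 + 36 − 8 = 32.00.

32.00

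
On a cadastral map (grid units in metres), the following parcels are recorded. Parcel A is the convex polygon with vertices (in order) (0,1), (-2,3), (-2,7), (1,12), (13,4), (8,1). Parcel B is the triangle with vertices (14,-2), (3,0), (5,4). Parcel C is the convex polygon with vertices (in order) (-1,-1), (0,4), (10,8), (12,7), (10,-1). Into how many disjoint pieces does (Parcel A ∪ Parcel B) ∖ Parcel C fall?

3

(Parcel A ∪ Parcel B) ∖ Parcel C splits into 3 disjoint pieces (area 46.625, area 1.9559, area 3.7857).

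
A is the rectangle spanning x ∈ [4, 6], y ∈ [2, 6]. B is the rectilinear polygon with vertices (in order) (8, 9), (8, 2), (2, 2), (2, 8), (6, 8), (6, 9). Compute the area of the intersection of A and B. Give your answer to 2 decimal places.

The intersection is the polygon with vertices (4,6), (6,6), (6,2), (4,2).
By the shoelace formula its area is 8.00.

8.00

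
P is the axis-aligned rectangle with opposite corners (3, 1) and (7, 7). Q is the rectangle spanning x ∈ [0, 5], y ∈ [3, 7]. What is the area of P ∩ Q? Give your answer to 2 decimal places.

8.00

|P∩Q|: x∈[3,5], y∈[3,7] → 2·4 = 8.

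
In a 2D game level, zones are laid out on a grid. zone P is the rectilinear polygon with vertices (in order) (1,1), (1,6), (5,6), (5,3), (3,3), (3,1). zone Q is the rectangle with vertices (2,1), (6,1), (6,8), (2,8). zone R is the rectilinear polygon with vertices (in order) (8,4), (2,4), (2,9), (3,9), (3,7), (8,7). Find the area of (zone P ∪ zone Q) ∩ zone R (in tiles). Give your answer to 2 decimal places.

The region (zone P ∪ zone Q) ∩ zone R is the polygon with vertices (2,8), (3,8), (3,7), (6,7), (6,4), (2,4), (2,6).
By the shoelace formula its area is 13.00.

13.00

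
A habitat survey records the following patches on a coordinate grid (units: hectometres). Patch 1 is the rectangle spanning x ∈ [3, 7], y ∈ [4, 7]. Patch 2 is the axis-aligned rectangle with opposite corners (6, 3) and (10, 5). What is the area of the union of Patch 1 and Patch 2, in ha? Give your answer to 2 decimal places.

By inclusion–exclusion:
Individual areas: |Patch 1| = 12, |Patch 2| = 8.
|Patch 1∩Patch 2|: x∈[6,7], y∈[4,5] → 1·1 = 1.
|Patch 1 ∪ Patch 2| = 20 − 1 = 19.00.

19.00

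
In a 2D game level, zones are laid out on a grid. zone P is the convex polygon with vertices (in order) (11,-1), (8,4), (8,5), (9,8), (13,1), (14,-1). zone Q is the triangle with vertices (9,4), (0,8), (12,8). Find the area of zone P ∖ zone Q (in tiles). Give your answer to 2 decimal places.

|zone P| = 23, |zone P∩zone Q| = 4.8724.
|zone P ∖ zone Q| = |zone P| − |zone P∩zone Q| = 23 − 4.8724 = 18.13.

18.13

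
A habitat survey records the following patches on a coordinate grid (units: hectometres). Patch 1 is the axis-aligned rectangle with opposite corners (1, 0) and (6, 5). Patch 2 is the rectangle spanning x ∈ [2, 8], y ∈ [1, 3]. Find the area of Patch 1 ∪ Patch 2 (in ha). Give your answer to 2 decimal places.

29.00

By inclusion–exclusion:
Individual areas: |Patch 1| = 25, |Patch 2| = 12.
|Patch 1∩Patch 2|: x∈[2,6], y∈[1,3] → 4·2 = 8.
|Patch 1 ∪ Patch 2| = 37 − 8 = 29.00.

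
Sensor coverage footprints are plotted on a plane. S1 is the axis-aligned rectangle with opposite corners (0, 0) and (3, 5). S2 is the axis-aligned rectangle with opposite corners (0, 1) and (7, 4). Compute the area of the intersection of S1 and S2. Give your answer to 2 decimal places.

|S1∩S2|: x∈[0,3], y∈[1,4] → 3·3 = 9.

9.00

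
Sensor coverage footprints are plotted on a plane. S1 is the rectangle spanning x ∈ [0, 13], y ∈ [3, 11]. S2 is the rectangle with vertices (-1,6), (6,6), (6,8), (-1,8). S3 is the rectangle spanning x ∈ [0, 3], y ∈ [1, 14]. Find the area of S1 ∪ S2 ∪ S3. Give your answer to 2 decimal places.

By inclusion–exclusion:
Individual areas: |S1| = 104, |S2| = 14, |S3| = 39.
|S1∩S2|: x∈[0,6], y∈[6,8] → 6·2 = 12.
|S1∩S3|: x∈[0,3], y∈[3,11] → 3·8 = 24.
|S2∩S3|: x∈[0,3], y∈[6,8] → 3·2 = 6.
|S1∩S2∩S3| = 6.
|S1 ∪ S2 ∪ S3| = 157 − 42 + 6 = 121.00.

121.00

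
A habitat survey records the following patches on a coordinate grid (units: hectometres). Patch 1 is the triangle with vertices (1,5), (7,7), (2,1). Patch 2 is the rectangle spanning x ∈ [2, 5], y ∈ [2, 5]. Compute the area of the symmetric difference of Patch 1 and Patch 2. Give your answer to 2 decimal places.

9.63

|Patch 1| = 13, |Patch 2| = 9, |Patch 1∩Patch 2| = 6.1833.
|Patch 1 △ Patch 2| = |Patch 1| + |Patch 2| − 2·|Patch 1∩Patch 2| = 13 + 9 − 12.3667 = 9.63.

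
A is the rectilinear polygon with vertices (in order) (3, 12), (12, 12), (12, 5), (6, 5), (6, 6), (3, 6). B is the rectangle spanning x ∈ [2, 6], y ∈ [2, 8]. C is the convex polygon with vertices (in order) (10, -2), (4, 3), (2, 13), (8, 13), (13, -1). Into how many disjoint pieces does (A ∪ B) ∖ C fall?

2

(A ∪ B) ∖ C splits into 2 disjoint pieces (area 16.75, area 10.1).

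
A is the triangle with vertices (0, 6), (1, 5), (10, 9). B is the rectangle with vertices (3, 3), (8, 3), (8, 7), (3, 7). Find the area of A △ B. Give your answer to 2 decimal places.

23.76

|A| = 6.5, |B| = 20, |A∩B| = 1.3722.
|A △ B| = |A| + |B| − 2·|A∩B| = 6.5 + 20 − 2.7444 = 23.76.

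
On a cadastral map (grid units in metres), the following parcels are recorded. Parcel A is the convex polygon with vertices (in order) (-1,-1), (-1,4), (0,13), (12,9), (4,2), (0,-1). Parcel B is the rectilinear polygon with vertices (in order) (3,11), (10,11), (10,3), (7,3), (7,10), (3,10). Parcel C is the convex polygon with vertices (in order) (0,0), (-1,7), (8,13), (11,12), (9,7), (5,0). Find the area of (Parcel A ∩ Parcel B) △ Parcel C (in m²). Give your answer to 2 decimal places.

|Parcel A ∩ Parcel B| = 16.5208.
|(Parcel A ∩ Parcel B) ∩ Parcel C| = 13.6101.
|(Parcel A ∩ Parcel B) △ Parcel C| = 16.5208 + 91 − 27.2202 = 80.30.

80.30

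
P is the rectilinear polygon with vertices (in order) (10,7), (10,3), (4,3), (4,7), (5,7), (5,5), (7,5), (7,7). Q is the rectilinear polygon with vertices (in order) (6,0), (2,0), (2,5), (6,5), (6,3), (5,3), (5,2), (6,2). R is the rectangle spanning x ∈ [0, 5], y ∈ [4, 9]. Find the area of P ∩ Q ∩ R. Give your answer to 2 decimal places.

1.00

The intersection is the polygon with vertices (4,5), (5,5), (5,4), (4,4).
By the shoelace formula its area is 1.00.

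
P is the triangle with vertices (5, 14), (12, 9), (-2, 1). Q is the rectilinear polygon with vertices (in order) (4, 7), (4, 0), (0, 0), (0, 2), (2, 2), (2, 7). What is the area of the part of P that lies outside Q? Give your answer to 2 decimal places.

|P| = 63, |P∩Q| = 6.2857.
|P ∖ Q| = |P| − |P∩Q| = 63 − 6.2857 = 56.71.

56.71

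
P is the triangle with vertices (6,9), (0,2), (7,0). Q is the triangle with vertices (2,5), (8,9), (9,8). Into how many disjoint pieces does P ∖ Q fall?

2

P ∖ Q splits into 2 disjoint pieces (area 1.8697, area 26.6838).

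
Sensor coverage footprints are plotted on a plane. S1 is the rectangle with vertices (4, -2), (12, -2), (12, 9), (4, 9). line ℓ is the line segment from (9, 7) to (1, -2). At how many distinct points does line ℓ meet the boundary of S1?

The segment meets the boundary at (4,1.375).

1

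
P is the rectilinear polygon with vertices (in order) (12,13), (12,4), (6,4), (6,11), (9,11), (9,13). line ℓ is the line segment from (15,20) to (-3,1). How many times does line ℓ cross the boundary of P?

The segment meets the boundary at (6,10.5), (6.474,11).

2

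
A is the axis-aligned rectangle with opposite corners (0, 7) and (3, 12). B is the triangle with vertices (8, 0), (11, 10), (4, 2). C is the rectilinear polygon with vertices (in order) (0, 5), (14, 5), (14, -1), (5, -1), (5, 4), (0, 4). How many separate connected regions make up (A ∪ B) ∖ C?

3

(A ∪ B) ∖ C splits into 3 disjoint pieces (area 15, area 7.1875, area 0.8214).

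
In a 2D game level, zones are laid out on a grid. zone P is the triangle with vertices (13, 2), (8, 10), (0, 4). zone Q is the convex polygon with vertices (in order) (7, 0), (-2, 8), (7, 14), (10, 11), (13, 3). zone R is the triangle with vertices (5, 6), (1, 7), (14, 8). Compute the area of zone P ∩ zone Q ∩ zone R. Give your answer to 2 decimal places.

5.90

The intersection is the polygon with vertices (9.829,7.073), (5,6), (3.25,6.438), (4.343,7.257), (9.468,7.651).
By the shoelace formula its area is 5.90.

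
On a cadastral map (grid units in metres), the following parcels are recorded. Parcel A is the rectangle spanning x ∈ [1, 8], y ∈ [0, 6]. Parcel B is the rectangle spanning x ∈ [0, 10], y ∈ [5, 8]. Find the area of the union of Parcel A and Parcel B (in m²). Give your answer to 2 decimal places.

By inclusion–exclusion:
Individual areas: |Parcel A| = 42, |Parcel B| = 30.
|Parcel A∩Parcel B|: x∈[1,8], y∈[5,6] → 7·1 = 7.
|Parcel A ∪ Parcel B| = 72 − 7 = 65.00.

65.00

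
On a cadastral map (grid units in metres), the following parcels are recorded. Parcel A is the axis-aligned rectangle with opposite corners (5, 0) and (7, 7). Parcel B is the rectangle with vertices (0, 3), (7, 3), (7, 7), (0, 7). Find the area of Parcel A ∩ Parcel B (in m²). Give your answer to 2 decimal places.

8.00

|Parcel A∩Parcel B|: x∈[5,7], y∈[3,7] → 2·4 = 8.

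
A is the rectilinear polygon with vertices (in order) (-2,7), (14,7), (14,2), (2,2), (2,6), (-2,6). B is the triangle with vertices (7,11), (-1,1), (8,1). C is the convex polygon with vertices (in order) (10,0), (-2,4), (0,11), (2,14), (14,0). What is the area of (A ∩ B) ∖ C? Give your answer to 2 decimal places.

0.67

|A ∩ B| = 26.225.
|(A ∩ B) ∩ C| = 25.5583.
|(A ∩ B) ∖ C| = 26.225 − 25.5583 = 0.67.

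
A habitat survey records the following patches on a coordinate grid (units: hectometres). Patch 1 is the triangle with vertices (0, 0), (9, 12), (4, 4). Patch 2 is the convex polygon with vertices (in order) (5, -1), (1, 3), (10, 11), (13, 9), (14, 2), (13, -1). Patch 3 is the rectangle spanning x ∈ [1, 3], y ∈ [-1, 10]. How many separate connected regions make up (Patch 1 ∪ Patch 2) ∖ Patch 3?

(Patch 1 ∪ Patch 2) ∖ Patch 3 splits into 2 disjoint pieces (area 99.7274, area 0.1667).

2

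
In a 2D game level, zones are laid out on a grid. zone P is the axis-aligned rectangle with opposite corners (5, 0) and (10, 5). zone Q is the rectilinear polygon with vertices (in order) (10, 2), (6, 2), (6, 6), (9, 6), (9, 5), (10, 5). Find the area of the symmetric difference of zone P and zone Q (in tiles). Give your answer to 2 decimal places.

16.00

|zone P| = 25, |zone Q| = 15, |zone P∩zone Q| = 12.
|zone P △ zone Q| = |zone P| + |zone Q| − 2·|zone P∩zone Q| = 25 + 15 − 24 = 16.00.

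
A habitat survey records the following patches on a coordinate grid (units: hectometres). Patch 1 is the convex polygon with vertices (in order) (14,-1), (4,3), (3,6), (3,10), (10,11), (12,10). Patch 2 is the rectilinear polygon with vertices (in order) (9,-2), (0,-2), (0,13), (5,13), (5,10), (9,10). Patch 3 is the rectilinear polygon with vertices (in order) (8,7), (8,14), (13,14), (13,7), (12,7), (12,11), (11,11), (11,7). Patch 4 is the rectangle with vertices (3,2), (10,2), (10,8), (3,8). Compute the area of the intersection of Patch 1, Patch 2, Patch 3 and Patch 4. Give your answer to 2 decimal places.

1.00

The intersection is the polygon with vertices (9,7), (8,7), (8,8), (9,8).
By the shoelace formula its area is 1.00.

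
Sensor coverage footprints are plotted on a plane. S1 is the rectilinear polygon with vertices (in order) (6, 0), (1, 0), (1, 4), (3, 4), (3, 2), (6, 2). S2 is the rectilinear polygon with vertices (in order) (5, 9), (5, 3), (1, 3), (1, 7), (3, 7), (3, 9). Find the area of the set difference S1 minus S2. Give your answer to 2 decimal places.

|S1| = 14, |S1∩S2| = 2.
|S1 ∖ S2| = |S1| − |S1∩S2| = 14 − 2 = 12.00.

12.00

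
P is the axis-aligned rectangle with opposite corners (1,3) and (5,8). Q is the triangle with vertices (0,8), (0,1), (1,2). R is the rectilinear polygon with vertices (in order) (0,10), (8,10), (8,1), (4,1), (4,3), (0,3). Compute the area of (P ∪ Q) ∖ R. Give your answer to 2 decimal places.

1.42

|P ∪ Q| = 23.5.
|(P ∪ Q) ∩ R| = 22.0833.
|(P ∪ Q) ∖ R| = 23.5 − 22.0833 = 1.42.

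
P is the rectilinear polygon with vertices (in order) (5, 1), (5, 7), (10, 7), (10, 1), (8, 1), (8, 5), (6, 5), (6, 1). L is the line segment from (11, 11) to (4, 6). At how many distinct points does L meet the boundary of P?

The segment meets the boundary at (5,6.714), (5.4,7).

2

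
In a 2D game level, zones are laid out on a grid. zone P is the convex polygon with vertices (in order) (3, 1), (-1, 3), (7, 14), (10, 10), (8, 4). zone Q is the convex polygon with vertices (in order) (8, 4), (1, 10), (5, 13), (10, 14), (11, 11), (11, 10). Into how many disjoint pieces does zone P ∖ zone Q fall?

2

zone P ∖ zone Q splits into 2 disjoint pieces (area 33.204, area 0.2706).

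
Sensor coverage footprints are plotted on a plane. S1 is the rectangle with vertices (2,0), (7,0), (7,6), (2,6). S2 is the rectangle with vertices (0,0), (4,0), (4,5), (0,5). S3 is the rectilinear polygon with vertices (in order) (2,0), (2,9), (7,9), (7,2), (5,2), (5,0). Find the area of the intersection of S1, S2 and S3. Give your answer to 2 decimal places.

10.00

The intersection is the polygon with vertices (4,5), (4,0), (2,0), (2,5).
By the shoelace formula its area is 10.00.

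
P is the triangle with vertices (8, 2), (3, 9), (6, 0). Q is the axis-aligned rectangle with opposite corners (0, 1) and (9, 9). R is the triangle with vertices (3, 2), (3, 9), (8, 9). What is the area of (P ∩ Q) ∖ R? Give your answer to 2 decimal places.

|P ∩ Q| = 11.3333.
|(P ∩ Q) ∩ R| = 3.1818.
|(P ∩ Q) ∖ R| = 11.3333 − 3.1818 = 8.15.

8.15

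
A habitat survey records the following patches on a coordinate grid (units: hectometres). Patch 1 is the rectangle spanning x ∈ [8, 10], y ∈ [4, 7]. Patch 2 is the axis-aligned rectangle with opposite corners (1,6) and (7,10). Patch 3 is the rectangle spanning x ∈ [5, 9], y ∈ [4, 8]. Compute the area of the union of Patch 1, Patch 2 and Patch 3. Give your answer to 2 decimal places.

By inclusion–exclusion:
Individual areas: |Patch 1| = 6, |Patch 2| = 24, |Patch 3| = 16.
|Patch 1∩Patch 2| = 0 (no overlap).
|Patch 1∩Patch 3|: x∈[8,9], y∈[4,7] → 1·3 = 3.
|Patch 2∩Patch 3|: x∈[5,7], y∈[6,8] → 2·2 = 4.
|Patch 1∩Patch 2∩Patch 3| = 0.
|Patch 1 ∪ Patch 2 ∪ Patch 3| = 46 − 7 + 0 = 39.00.

39.00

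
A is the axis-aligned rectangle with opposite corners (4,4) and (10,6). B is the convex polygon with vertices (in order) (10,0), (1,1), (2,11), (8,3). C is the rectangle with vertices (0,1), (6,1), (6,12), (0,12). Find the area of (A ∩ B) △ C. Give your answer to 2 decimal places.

63.08

|A ∩ B| = 5.
|(A ∩ B) ∩ C| = 3.9583.
|(A ∩ B) △ C| = 5 + 66 − 7.9167 = 63.08.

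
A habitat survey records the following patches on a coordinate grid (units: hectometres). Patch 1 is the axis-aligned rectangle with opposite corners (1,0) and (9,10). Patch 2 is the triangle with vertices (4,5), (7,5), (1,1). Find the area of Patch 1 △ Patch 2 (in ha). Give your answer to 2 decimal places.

|Patch 1| = 80, |Patch 2| = 6, |Patch 1∩Patch 2| = 6.
|Patch 1 △ Patch 2| = |Patch 1| + |Patch 2| − 2·|Patch 1∩Patch 2| = 80 + 6 − 12 = 74.00.

74.00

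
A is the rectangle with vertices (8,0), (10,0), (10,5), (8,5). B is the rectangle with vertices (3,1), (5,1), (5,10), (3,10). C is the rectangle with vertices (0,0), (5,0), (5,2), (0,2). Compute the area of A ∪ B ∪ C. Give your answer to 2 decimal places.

36.00

By inclusion–exclusion:
Individual areas: |A| = 10, |B| = 18, |C| = 10.
|A∩B| = 0 (no overlap).
|A∩C| = 0 (no overlap).
|B∩C|: x∈[3,5], y∈[1,2] → 2·1 = 2.
|A∩B∩C| = 0.
|A ∪ B ∪ C| = 38 − 2 + 0 = 36.00.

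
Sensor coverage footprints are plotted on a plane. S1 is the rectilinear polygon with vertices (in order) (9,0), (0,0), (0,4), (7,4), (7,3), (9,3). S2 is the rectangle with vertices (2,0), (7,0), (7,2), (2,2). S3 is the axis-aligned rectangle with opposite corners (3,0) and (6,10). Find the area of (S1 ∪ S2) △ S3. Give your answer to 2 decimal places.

|S1 ∪ S2| = 34.
|(S1 ∪ S2) ∩ S3| = 12.
|(S1 ∪ S2) △ S3| = 34 + 30 − 24 = 40.00.

40.00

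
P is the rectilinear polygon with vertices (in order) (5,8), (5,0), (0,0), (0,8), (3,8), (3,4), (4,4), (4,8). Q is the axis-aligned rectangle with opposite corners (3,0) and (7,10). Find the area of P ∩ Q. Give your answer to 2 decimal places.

12.00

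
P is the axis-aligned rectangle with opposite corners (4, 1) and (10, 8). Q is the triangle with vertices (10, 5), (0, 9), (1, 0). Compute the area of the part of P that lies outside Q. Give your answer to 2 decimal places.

24.80

|P| = 42, |P∩Q| = 17.2.
|P ∖ Q| = |P| − |P∩Q| = 42 − 17.2 = 24.80.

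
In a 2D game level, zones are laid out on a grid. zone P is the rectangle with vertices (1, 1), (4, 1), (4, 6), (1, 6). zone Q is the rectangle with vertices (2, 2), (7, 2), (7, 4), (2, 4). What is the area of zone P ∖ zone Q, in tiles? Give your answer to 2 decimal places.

|zone P∩zone Q|: x∈[2,4], y∈[2,4] → 2·2 = 4.
|zone P| = 15.
|zone P ∖ zone Q| = |zone P| − |zone P∩zone Q| = 15 − 4 = 11.00.

11.00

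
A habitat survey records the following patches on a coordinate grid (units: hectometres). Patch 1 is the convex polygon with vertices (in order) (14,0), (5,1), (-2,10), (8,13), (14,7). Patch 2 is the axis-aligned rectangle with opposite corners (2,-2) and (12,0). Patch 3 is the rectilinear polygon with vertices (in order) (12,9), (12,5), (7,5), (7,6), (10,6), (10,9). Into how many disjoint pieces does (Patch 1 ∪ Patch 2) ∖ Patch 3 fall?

2

(Patch 1 ∪ Patch 2) ∖ Patch 3 splits into 2 disjoint pieces (area 121, area 20).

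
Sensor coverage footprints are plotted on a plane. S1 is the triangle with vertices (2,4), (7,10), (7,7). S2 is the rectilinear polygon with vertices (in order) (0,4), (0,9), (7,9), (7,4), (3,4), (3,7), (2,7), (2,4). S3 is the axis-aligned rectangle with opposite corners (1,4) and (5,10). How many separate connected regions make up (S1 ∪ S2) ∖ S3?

(S1 ∪ S2) ∖ S3 splits into 2 disjoint pieces (area 5, area 10.4167).

2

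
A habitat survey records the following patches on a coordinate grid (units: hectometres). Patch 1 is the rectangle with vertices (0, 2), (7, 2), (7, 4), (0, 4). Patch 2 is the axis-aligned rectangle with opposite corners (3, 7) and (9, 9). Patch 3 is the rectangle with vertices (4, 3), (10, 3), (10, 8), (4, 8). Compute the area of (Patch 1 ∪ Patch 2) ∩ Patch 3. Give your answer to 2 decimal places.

8.00

|Patch 1 ∪ Patch 2| = 26.
|(Patch 1 ∪ Patch 2) ∩ Patch 3| = 8.00.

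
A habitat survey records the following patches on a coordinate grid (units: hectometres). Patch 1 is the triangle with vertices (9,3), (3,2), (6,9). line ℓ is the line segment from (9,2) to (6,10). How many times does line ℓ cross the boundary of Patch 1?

The segment meets the boundary at (7.5,6), (8.647,2.941).

2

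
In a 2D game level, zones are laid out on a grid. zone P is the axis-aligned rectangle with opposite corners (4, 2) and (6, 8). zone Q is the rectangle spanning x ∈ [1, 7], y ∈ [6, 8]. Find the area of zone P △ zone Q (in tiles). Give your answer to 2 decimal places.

|zone P∩zone Q|: x∈[4,6], y∈[6,8] → 2·2 = 4.
|zone P △ zone Q| = |zone P| + |zone Q| − 2·|zone P∩zone Q| = 12 + 12 − 8 = 16.00.

16.00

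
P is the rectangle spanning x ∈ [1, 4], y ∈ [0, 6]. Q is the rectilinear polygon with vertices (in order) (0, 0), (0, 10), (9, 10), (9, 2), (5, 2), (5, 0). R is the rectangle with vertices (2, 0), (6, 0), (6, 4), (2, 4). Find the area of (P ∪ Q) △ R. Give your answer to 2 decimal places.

|P ∪ Q| = 82.
|(P ∪ Q) ∩ R| = 14.
|(P ∪ Q) △ R| = 82 + 16 − 28 = 70.00.

70.00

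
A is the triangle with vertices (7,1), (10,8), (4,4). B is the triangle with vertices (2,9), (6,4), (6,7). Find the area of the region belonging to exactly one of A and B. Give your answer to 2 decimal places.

|A| = 15, |B| = 6, |A∩B| = 0.4638.
|A △ B| = |A| + |B| − 2·|A∩B| = 15 + 6 − 0.9275 = 20.07.

20.07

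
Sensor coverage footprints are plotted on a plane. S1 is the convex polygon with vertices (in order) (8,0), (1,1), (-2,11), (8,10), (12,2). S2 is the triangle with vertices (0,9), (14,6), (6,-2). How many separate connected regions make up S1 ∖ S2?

2

S1 ∖ S2 splits into 2 disjoint pieces (area 43.251, area 3.3333).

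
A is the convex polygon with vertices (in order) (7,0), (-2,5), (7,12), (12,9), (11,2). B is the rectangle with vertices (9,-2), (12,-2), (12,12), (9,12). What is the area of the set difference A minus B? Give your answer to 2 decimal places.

75.80

|A| = 97, |A∩B| = 21.2.
|A ∖ B| = |A| − |A∩B| = 97 − 21.2 = 75.80.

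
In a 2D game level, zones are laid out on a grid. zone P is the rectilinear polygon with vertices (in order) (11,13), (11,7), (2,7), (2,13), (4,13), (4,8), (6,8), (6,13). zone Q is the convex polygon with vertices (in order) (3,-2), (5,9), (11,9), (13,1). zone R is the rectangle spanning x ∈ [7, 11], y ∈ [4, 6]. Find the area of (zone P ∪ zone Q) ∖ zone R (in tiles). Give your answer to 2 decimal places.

|zone P ∪ zone Q| = 108.7273.
|(zone P ∪ zone Q) ∩ zone R| = 8.
|(zone P ∪ zone Q) ∖ zone R| = 108.7273 − 8 = 100.73.

100.73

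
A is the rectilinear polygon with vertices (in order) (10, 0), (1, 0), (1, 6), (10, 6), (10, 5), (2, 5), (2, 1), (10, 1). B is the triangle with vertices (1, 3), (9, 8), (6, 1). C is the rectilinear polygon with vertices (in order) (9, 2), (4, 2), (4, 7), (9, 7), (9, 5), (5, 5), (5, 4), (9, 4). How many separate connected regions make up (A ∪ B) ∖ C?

4

(A ∪ B) ∖ C splits into 4 disjoint pieces (area 21.5143, area 0.5857, area 1, area 2.5).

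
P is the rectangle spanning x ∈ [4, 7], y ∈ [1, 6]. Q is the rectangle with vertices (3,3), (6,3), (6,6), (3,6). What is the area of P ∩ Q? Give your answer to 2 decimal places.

6.00

|P∩Q|: x∈[4,6], y∈[3,6] → 2·3 = 6.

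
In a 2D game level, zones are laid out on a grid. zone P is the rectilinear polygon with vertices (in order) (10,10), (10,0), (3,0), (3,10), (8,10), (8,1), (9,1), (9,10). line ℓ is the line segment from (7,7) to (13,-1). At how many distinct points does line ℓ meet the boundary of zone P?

The segment meets the boundary at (10,3), (9,4.333), (8,5.667).

3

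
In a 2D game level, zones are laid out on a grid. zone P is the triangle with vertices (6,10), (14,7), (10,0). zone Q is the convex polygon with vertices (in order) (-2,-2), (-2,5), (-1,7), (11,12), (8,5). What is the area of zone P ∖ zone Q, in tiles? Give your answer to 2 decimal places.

|zone P| = 34, |zone P∩zone Q| = 7.5814.
|zone P ∖ zone Q| = |zone P| − |zone P∩zone Q| = 34 − 7.5814 = 26.42.

26.42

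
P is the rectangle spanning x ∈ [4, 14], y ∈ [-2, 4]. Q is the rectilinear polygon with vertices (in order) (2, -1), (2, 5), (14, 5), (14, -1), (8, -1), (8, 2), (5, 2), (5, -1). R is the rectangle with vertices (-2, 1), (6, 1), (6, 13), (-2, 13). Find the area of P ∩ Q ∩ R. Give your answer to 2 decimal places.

5.00

The intersection is the polygon with vertices (5,2), (5,1), (4,1), (4,4), (6,4), (6,2).
By the shoelace formula its area is 5.00.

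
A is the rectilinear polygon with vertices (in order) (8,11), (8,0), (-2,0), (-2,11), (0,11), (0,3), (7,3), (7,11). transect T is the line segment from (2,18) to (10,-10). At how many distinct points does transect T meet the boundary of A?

The segment meets the boundary at (7.143,0), (6.286,3).

2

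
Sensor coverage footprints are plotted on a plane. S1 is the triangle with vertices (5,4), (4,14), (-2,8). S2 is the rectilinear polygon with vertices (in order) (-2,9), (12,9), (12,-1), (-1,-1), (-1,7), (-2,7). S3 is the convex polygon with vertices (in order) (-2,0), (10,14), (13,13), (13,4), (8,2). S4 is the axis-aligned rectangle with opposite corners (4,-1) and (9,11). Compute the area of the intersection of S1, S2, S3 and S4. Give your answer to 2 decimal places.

The intersection is the polygon with vertices (4.627,7.731), (5,4), (4,4.571), (4,7).
By the shoelace formula its area is 2.52.

2.52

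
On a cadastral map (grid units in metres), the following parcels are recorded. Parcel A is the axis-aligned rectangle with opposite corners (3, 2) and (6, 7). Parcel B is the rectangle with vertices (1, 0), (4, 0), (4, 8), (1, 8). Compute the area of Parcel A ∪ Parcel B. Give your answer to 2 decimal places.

34.00

By inclusion–exclusion:
Individual areas: |Parcel A| = 15, |Parcel B| = 24.
|Parcel A∩Parcel B|: x∈[3,4], y∈[2,7] → 1·5 = 5.
|Parcel A ∪ Parcel B| = 39 − 5 = 34.00.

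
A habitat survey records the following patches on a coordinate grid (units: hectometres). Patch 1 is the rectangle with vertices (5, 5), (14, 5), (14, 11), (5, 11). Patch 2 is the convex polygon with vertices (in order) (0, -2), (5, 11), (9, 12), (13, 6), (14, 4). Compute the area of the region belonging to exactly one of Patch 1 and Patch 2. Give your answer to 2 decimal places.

|Patch 1| = 54, |Patch 2| = 95.5, |Patch 1∩Patch 2| = 39.9167.
|Patch 1 △ Patch 2| = |Patch 1| + |Patch 2| − 2·|Patch 1∩Patch 2| = 54 + 95.5 − 79.8333 = 69.67.

69.67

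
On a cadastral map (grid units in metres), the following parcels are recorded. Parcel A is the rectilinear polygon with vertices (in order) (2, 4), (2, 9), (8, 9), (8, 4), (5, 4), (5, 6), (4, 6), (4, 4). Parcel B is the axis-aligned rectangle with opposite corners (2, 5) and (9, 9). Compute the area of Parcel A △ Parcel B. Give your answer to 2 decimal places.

10.00

|Parcel A| = 28, |Parcel B| = 28, |Parcel A∩Parcel B| = 23.
|Parcel A △ Parcel B| = |Parcel A| + |Parcel B| − 2·|Parcel A∩Parcel B| = 28 + 28 − 46 = 10.00.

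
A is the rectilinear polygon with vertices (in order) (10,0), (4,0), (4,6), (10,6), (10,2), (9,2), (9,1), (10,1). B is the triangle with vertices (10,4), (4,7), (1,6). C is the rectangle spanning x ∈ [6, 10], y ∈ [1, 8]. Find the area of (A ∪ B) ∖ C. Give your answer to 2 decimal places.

19.50

|A ∪ B| = 38.5.
|(A ∪ B) ∩ C| = 19.
|(A ∪ B) ∖ C| = 38.5 − 19 = 19.50.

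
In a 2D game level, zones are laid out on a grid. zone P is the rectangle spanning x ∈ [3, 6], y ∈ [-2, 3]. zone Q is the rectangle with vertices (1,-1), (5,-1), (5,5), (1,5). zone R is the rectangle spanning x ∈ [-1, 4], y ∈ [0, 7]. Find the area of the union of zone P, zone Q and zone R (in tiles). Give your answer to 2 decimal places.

By inclusion–exclusion:
Individual areas: |zone P| = 15, |zone Q| = 24, |zone R| = 35.
|zone P∩zone Q|: x∈[3,5], y∈[-1,3] → 2·4 = 8.
|zone P∩zone R|: x∈[3,4], y∈[0,3] → 1·3 = 3.
|zone Q∩zone R|: x∈[1,4], y∈[0,5] → 3·5 = 15.
|zone P∩zone Q∩zone R| = 3.
|zone P ∪ zone Q ∪ zone R| = 74 − 26 + 3 = 51.00.

51.00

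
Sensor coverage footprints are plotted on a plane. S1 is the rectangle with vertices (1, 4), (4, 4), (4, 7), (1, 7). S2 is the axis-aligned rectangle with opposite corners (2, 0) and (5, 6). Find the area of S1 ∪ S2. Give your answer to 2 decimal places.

By inclusion–exclusion:
Individual areas: |S1| = 9, |S2| = 18.
|S1∩S2|: x∈[2,4], y∈[4,6] → 2·2 = 4.
|S1 ∪ S2| = 27 − 4 = 23.00.

23.00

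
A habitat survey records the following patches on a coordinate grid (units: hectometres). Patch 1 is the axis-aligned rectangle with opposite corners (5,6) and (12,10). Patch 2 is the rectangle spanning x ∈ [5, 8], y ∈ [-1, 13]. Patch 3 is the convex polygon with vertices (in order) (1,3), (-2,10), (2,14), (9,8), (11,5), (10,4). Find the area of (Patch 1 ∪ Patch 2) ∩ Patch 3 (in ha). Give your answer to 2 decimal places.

23.36

The region (Patch 1 ∪ Patch 2) ∩ Patch 3 is the polygon with vertices (8,6), (8,3.778), (5,3.444), (5,6), (5,10), (5,11.429), (9,8), (10.333,6).
By the shoelace formula its area is 23.36.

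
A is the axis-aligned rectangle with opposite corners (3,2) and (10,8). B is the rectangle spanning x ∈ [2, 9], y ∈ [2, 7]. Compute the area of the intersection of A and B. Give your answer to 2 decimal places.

|A∩B|: x∈[3,9], y∈[2,7] → 6·5 = 30.

30.00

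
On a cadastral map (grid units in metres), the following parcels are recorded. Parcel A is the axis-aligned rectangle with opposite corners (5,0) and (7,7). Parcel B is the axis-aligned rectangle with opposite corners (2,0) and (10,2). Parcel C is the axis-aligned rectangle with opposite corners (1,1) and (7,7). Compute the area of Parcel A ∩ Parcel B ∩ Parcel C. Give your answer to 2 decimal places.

The intersection is the polygon with vertices (5,2), (7,2), (7,1), (5,1).
By the shoelace formula its area is 2.00.

2.00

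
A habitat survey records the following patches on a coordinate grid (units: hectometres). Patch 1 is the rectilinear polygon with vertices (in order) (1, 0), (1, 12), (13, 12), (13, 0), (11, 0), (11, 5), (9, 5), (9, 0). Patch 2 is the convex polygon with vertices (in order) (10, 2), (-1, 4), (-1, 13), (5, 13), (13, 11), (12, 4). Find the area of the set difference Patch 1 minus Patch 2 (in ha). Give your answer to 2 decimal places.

36.27

|Patch 1| = 134, |Patch 1∩Patch 2| = 97.7273.
|Patch 1 ∖ Patch 2| = |Patch 1| − |Patch 1∩Patch 2| = 134 − 97.7273 = 36.27.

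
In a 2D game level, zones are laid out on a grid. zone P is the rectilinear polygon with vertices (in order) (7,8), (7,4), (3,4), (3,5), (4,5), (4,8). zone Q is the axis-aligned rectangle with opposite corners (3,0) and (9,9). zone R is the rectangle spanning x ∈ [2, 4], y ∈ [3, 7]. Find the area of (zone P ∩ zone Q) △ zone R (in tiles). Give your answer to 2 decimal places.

|zone P ∩ zone Q| = 13.
|(zone P ∩ zone Q) ∩ zone R| = 1.
|(zone P ∩ zone Q) △ zone R| = 13 + 8 − 2 = 19.00.

19.00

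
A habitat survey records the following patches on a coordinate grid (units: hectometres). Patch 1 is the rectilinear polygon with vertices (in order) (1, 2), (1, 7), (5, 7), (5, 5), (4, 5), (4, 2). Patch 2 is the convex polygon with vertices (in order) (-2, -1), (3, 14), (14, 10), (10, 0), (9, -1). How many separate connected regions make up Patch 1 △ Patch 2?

Patch 1 △ Patch 2 is a single connected region.

1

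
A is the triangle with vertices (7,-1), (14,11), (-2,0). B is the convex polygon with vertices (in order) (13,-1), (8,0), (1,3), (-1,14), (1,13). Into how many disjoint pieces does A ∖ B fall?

A ∖ B splits into 2 disjoint pieces (area 17.9619, area 16.6616).

2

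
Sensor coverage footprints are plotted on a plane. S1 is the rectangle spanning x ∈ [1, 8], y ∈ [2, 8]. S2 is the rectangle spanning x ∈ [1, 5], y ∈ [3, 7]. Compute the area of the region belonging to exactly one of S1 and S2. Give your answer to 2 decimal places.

|S1∩S2|: x∈[1,5], y∈[3,7] → 4·4 = 16.
|S1 △ S2| = |S1| + |S2| − 2·|S1∩S2| = 42 + 16 − 32 = 26.00.

26.00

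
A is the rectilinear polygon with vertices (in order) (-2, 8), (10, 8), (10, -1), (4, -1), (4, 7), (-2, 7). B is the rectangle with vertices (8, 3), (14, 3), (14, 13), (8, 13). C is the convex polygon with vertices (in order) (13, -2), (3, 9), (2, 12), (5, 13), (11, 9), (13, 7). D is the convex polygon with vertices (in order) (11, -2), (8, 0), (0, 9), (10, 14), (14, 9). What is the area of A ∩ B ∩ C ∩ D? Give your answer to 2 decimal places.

The intersection is the polygon with vertices (8.454,3), (8,3.5), (8,8), (10,8), (10,3).
By the shoelace formula its area is 9.89.

9.89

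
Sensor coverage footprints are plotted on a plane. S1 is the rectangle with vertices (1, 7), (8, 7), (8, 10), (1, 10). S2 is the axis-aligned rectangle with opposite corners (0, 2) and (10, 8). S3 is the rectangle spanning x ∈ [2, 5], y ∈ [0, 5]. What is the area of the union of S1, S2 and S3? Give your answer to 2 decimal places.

By inclusion–exclusion:
Individual areas: |S1| = 21, |S2| = 60, |S3| = 15.
|S1∩S2|: x∈[1,8], y∈[7,8] → 7·1 = 7.
|S1∩S3| = 0 (no overlap).
|S2∩S3|: x∈[2,5], y∈[2,5] → 3·3 = 9.
|S1∩S2∩S3| = 0.
|S1 ∪ S2 ∪ S3| = 96 − 16 + 0 = 80.00.

80.00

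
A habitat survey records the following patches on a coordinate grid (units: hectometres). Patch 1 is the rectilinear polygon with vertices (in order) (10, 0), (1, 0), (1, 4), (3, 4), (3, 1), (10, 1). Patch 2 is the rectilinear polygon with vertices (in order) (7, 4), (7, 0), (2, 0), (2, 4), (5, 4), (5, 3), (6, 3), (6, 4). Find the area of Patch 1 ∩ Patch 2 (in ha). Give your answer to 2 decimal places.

8.00

The intersection is the polygon with vertices (2,0), (2,4), (3,4), (3,1), (7,1), (7,0).
By the shoelace formula its area is 8.00.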